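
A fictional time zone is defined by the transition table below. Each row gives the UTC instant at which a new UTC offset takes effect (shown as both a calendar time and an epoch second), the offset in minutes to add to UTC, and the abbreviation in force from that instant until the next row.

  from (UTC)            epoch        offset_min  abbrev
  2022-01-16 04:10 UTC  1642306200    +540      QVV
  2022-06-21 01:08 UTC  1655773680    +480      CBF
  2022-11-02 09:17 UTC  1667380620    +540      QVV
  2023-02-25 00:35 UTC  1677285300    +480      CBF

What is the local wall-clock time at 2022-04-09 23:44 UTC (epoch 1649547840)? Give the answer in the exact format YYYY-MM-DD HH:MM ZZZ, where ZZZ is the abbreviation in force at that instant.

2022-04-10 08:44 QVV

Query: 2022-04-09 23:44 UTC
Rule 1/4 (QVV, +09:00): 2022-01-16 04:10 UTC ≤ query < 2022-06-21 01:08 UTC
23·60 + 44 + 540 = 1964 min
1964 = 1·1440 + 524; 524 = 8·60 + 44 → 08:44, 2022-04-09 + 1 day = 2022-04-10
→ 2022-04-10 08:44 QVV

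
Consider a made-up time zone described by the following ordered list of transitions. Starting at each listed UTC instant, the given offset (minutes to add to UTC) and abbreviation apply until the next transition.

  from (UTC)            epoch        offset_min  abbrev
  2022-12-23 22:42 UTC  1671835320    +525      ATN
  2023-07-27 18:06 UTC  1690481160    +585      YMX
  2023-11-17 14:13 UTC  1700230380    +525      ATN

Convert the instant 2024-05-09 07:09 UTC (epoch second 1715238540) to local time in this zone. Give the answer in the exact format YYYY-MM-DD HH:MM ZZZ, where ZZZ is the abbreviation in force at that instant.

2024-05-09 15:54 ATN

Query: 2024-05-09 07:09 UTC
Rule 3/3 (ATN, +08:45): 2023-11-17 14:13 UTC ≤ query < +∞
7·60 + 9 + 525 = 954 min
954 = 0·1440 + 954; 954 = 15·60 + 54 → 15:54, same day
→ 2024-05-09 15:54 ATN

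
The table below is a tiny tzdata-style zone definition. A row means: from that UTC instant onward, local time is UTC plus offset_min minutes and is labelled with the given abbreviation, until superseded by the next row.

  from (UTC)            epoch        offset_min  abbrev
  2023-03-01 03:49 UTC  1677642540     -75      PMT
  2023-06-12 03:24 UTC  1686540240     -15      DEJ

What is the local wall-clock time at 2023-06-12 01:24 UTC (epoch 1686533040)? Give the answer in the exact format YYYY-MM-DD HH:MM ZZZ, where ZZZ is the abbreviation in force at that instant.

Query: 2023-06-12 01:24 UTC
Rule 1/2 (PMT, -01:15): 2023-03-01 03:49 UTC ≤ query < 2023-06-12 03:24 UTC
1·60 + 24 - 75 = 9 min
9 = 0·1440 + 9; 9 = 0·60 + 9 → 00:09, same day
→ 2023-06-12 00:09 PMT

2023-06-12 00:09 PMT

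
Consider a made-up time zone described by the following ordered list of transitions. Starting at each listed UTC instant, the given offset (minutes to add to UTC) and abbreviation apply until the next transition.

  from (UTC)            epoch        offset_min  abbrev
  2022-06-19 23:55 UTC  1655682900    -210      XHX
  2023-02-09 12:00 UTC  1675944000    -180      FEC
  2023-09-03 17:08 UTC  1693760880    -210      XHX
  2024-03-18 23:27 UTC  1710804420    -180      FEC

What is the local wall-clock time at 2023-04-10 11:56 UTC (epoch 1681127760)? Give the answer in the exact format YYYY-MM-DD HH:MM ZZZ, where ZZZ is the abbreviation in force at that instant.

Query: 2023-04-10 11:56 UTC
Rule 2/4 (FEC, -03:00): 2023-02-09 12:00 UTC ≤ query < 2023-09-03 17:08 UTC
11·60 + 56 - 180 = 536 min
536 = 0·1440 + 536; 536 = 8·60 + 56 → 08:56, same day
→ 2023-04-10 08:56 FEC

2023-04-10 08:56 FEC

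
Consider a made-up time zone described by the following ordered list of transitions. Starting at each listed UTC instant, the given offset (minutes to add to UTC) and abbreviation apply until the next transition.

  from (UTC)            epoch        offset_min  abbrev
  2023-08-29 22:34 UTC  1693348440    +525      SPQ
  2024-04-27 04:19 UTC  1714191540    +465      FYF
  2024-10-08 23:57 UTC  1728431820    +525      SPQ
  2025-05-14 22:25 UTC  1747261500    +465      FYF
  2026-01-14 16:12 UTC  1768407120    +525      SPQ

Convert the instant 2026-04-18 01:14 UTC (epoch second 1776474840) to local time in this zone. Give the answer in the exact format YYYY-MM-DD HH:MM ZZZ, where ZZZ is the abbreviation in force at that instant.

Query: 2026-04-18 01:14 UTC
Rule 5/5 (SPQ, +08:45): 2026-01-14 16:12 UTC ≤ query < +∞
1·60 + 14 + 525 = 599 min
599 = 0·1440 + 599; 599 = 9·60 + 59 → 09:59, same day
→ 2026-04-18 09:59 SPQ

2026-04-18 09:59 SPQ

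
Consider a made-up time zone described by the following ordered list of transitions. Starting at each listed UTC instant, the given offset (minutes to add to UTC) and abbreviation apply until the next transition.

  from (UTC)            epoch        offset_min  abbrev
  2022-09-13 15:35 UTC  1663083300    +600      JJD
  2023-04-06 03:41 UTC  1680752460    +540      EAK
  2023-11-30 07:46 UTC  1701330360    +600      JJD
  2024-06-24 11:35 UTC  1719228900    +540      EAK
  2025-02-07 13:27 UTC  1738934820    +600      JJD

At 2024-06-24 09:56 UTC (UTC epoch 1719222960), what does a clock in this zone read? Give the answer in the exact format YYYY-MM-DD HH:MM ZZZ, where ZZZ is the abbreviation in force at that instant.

2024-06-24 19:56 JJD

Query: 2024-06-24 09:56 UTC
Rule 3/5 (JJD, +10:00): 2023-11-30 07:46 UTC ≤ query < 2024-06-24 11:35 UTC
9·60 + 56 + 600 = 1196 min
1196 = 0·1440 + 1196; 1196 = 19·60 + 56 → 19:56, same day
→ 2024-06-24 19:56 JJD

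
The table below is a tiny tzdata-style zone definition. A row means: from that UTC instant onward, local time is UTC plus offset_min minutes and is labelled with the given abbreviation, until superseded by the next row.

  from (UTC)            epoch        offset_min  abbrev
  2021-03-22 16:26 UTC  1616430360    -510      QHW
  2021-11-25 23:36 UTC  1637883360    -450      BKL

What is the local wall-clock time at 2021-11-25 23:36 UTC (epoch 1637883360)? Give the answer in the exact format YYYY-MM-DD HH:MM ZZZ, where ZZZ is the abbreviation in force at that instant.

2021-11-25 16:06 BKL

Query: 2021-11-25 23:36 UTC
Rule 2/2 (BKL, -07:30): 2021-11-25 23:36 UTC ≤ query < +∞
23·60 + 36 - 450 = 966 min
966 = 0·1440 + 966; 966 = 16·60 + 6 → 16:06, same day
→ 2021-11-25 16:06 BKL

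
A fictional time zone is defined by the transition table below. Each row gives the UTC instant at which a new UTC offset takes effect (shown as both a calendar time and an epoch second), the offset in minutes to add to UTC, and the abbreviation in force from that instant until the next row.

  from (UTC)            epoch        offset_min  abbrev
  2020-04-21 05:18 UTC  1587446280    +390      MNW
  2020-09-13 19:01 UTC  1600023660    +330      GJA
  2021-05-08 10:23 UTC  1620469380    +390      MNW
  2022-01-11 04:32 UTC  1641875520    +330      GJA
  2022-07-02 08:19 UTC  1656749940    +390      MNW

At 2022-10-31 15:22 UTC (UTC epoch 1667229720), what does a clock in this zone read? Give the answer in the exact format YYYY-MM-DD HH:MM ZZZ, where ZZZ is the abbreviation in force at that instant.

2022-10-31 21:52 MNW

Query: 2022-10-31 15:22 UTC
Rule 5/5 (MNW, +06:30): 2022-07-02 08:19 UTC ≤ query < +∞
15·60 + 22 + 390 = 1312 min
1312 = 0·1440 + 1312; 1312 = 21·60 + 52 → 21:52, same day
→ 2022-10-31 21:52 MNW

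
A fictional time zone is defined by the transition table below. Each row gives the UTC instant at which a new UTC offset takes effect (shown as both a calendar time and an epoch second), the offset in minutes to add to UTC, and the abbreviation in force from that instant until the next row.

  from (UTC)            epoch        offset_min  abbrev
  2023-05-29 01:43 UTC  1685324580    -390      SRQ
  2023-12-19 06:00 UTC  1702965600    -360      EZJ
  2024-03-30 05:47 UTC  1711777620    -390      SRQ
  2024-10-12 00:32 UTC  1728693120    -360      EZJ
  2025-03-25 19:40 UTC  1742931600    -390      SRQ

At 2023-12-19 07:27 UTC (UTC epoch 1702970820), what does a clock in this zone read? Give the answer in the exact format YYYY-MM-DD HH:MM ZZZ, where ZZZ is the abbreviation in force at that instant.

2023-12-19 01:27 EZJ

Query: 2023-12-19 07:27 UTC
Rule 2/5 (EZJ, -06:00): 2023-12-19 06:00 UTC ≤ query < 2024-03-30 05:47 UTC
7·60 + 27 - 360 = 87 min
87 = 0·1440 + 87; 87 = 1·60 + 27 → 01:27, same day
→ 2023-12-19 01:27 EZJ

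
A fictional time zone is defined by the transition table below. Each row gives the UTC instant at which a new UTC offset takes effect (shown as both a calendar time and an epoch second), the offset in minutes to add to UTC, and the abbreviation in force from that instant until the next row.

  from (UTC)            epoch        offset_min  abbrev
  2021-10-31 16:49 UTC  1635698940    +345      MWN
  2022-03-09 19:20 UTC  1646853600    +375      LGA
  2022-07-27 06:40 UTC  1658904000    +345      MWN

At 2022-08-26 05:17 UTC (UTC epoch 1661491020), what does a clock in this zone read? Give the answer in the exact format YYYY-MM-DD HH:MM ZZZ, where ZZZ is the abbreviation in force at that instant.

Query: 2022-08-26 05:17 UTC
Rule 3/3 (MWN, +05:45): 2022-07-27 06:40 UTC ≤ query < +∞
5·60 + 17 + 345 = 662 min
662 = 0·1440 + 662; 662 = 11·60 + 2 → 11:02, same day
→ 2022-08-26 11:02 MWN

2022-08-26 11:02 MWN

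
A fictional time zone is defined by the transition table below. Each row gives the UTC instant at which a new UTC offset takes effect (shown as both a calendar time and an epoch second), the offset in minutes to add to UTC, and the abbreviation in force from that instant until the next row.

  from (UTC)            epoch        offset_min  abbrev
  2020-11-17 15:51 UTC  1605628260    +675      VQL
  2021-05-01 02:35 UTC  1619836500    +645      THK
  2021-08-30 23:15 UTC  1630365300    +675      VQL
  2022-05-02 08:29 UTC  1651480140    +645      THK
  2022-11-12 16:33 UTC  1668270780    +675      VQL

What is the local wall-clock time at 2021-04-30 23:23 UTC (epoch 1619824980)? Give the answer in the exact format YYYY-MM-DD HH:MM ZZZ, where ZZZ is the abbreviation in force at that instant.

2021-05-01 10:38 VQL

Query: 2021-04-30 23:23 UTC
Rule 1/5 (VQL, +11:15): 2020-11-17 15:51 UTC ≤ query < 2021-05-01 02:35 UTC
23·60 + 23 + 675 = 2078 min
2078 = 1·1440 + 638; 638 = 10·60 + 38 → 10:38, 2021-04-30 + 1 day = 2021-05-01
→ 2021-05-01 10:38 VQL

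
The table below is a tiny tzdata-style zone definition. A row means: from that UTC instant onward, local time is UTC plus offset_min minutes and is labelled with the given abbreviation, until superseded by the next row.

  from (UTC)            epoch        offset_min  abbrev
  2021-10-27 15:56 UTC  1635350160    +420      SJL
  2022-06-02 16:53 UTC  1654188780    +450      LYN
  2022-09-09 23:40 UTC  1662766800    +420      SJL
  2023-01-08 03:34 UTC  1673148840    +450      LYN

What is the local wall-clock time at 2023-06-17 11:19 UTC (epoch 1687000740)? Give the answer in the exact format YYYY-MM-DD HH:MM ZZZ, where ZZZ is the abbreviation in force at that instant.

2023-06-17 18:49 LYN

Query: 2023-06-17 11:19 UTC
Rule 4/4 (LYN, +07:30): 2023-01-08 03:34 UTC ≤ query < +∞
11·60 + 19 + 450 = 1129 min
1129 = 0·1440 + 1129; 1129 = 18·60 + 49 → 18:49, same day
→ 2023-06-17 18:49 LYN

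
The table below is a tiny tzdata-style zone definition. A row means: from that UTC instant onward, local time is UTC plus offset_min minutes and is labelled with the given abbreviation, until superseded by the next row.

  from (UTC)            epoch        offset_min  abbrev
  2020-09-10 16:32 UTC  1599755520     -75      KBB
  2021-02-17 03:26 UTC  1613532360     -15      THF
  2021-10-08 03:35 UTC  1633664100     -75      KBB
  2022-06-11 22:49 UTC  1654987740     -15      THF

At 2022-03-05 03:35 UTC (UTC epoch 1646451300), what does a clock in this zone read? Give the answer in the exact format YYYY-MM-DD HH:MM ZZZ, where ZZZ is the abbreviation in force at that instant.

2022-03-05 02:20 KBB

Query: 2022-03-05 03:35 UTC
Rule 3/4 (KBB, -01:15): 2021-10-08 03:35 UTC ≤ query < 2022-06-11 22:49 UTC
3·60 + 35 - 75 = 140 min
140 = 0·1440 + 140; 140 = 2·60 + 20 → 02:20, same day
→ 2022-03-05 02:20 KBB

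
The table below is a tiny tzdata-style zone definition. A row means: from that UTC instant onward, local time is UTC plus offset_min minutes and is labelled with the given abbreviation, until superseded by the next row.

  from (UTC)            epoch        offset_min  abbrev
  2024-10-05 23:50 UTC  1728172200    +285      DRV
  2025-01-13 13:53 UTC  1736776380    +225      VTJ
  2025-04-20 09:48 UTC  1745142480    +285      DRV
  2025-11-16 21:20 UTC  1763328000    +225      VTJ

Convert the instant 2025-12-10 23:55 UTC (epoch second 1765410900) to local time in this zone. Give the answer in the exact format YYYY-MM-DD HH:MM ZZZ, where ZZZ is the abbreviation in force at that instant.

2025-12-11 03:40 VTJ

Query: 2025-12-10 23:55 UTC
Rule 4/4 (VTJ, +03:45): 2025-11-16 21:20 UTC ≤ query < +∞
23·60 + 55 + 225 = 1660 min
1660 = 1·1440 + 220; 220 = 3·60 + 40 → 03:40, 2025-12-10 + 1 day = 2025-12-11
→ 2025-12-11 03:40 VTJ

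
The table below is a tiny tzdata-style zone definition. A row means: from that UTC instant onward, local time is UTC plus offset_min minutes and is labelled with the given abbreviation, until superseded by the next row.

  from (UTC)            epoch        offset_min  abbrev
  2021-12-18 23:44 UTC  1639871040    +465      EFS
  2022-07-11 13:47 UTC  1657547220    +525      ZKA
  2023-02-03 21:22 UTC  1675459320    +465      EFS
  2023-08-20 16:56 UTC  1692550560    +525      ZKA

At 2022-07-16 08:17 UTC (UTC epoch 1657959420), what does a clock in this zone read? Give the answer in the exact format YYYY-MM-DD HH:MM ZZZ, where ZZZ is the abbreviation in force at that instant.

2022-07-16 17:02 ZKA

Query: 2022-07-16 08:17 UTC
Rule 2/4 (ZKA, +08:45): 2022-07-11 13:47 UTC ≤ query < 2023-02-03 21:22 UTC
8·60 + 17 + 525 = 1022 min
1022 = 0·1440 + 1022; 1022 = 17·60 + 2 → 17:02, same day
→ 2022-07-16 17:02 ZKA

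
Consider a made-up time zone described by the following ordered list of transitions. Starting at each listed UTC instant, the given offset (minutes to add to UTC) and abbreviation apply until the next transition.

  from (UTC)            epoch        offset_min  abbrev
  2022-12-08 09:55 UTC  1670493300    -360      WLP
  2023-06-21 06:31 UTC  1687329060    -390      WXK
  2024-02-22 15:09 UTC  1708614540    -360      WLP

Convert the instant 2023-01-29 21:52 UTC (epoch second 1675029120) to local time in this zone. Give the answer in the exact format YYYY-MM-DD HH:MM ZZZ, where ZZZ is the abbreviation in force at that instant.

Query: 2023-01-29 21:52 UTC
Rule 1/3 (WLP, -06:00): 2022-12-08 09:55 UTC ≤ query < 2023-06-21 06:31 UTC
21·60 + 52 - 360 = 952 min
952 = 0·1440 + 952; 952 = 15·60 + 52 → 15:52, same day
→ 2023-01-29 15:52 WLP

2023-01-29 15:52 WLP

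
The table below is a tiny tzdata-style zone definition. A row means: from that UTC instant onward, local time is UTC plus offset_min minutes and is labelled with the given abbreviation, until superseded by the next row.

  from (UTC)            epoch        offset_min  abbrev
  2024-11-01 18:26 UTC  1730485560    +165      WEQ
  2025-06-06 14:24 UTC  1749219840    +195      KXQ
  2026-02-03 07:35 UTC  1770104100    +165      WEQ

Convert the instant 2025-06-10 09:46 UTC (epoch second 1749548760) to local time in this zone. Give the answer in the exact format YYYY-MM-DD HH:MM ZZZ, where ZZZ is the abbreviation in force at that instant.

Query: 2025-06-10 09:46 UTC
Rule 2/3 (KXQ, +03:15): 2025-06-06 14:24 UTC ≤ query < 2026-02-03 07:35 UTC
9·60 + 46 + 195 = 781 min
781 = 0·1440 + 781; 781 = 13·60 + 1 → 13:01, same day
→ 2025-06-10 13:01 KXQ

2025-06-10 13:01 KXQ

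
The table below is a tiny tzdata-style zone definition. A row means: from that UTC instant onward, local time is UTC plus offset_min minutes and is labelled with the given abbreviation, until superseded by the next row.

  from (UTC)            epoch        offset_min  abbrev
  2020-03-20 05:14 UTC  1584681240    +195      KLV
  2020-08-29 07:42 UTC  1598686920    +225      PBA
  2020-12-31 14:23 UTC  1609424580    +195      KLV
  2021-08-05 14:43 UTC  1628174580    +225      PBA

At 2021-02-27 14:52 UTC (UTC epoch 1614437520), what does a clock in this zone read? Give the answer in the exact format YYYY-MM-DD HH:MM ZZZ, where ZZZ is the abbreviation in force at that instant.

Query: 2021-02-27 14:52 UTC
Rule 3/4 (KLV, +03:15): 2020-12-31 14:23 UTC ≤ query < 2021-08-05 14:43 UTC
14·60 + 52 + 195 = 1087 min
1087 = 0·1440 + 1087; 1087 = 18·60 + 7 → 18:07, same day
→ 2021-02-27 18:07 KLV

2021-02-27 18:07 KLV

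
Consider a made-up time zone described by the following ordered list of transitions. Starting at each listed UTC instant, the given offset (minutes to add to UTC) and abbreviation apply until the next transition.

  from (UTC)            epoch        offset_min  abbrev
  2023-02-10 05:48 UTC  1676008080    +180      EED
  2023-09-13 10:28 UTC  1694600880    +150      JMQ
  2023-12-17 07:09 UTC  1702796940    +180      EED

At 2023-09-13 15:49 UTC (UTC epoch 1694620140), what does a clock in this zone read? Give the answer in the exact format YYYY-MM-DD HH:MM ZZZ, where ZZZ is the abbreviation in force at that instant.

2023-09-13 18:19 JMQ

Query: 2023-09-13 15:49 UTC
Rule 2/3 (JMQ, +02:30): 2023-09-13 10:28 UTC ≤ query < 2023-12-17 07:09 UTC
15·60 + 49 + 150 = 1099 min
1099 = 0·1440 + 1099; 1099 = 18·60 + 19 → 18:19, same day
→ 2023-09-13 18:19 JMQ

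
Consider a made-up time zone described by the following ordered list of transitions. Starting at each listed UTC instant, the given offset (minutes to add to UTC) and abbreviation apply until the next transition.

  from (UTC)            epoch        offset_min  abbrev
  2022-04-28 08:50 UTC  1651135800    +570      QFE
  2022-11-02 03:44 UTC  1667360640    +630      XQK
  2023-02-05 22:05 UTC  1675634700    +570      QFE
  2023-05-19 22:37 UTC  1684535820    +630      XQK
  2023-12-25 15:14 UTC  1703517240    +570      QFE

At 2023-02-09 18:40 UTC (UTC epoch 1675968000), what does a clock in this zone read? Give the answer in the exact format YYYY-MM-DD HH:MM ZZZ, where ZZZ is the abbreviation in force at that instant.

2023-02-10 04:10 QFE

Query: 2023-02-09 18:40 UTC
Rule 3/5 (QFE, +09:30): 2023-02-05 22:05 UTC ≤ query < 2023-05-19 22:37 UTC
18·60 + 40 + 570 = 1690 min
1690 = 1·1440 + 250; 250 = 4·60 + 10 → 04:10, 2023-02-09 + 1 day = 2023-02-10
→ 2023-02-10 04:10 QFE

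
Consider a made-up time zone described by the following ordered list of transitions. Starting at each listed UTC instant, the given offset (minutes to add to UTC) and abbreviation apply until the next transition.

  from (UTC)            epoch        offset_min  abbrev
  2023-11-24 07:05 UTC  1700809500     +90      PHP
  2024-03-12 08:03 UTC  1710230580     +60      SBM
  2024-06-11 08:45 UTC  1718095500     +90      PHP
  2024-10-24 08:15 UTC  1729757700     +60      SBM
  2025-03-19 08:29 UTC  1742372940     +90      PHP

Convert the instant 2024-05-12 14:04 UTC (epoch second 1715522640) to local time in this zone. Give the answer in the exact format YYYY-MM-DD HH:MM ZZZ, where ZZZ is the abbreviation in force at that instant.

2024-05-12 15:04 SBM

Query: 2024-05-12 14:04 UTC
Rule 2/5 (SBM, +01:00): 2024-03-12 08:03 UTC ≤ query < 2024-06-11 08:45 UTC
14·60 + 4 + 60 = 904 min
904 = 0·1440 + 904; 904 = 15·60 + 4 → 15:04, same day
→ 2024-05-12 15:04 SBM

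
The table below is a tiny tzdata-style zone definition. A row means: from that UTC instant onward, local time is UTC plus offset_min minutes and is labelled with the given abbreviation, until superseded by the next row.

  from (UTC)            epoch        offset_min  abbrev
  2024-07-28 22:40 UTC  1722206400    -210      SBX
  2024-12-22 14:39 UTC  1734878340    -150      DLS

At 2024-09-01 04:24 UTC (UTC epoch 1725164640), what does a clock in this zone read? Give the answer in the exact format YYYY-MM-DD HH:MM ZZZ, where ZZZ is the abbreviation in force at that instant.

Query: 2024-09-01 04:24 UTC
Rule 1/2 (SBX, -03:30): 2024-07-28 22:40 UTC ≤ query < 2024-12-22 14:39 UTC
4·60 + 24 - 210 = 54 min
54 = 0·1440 + 54; 54 = 0·60 + 54 → 00:54, same day
→ 2024-09-01 00:54 SBX

2024-09-01 00:54 SBX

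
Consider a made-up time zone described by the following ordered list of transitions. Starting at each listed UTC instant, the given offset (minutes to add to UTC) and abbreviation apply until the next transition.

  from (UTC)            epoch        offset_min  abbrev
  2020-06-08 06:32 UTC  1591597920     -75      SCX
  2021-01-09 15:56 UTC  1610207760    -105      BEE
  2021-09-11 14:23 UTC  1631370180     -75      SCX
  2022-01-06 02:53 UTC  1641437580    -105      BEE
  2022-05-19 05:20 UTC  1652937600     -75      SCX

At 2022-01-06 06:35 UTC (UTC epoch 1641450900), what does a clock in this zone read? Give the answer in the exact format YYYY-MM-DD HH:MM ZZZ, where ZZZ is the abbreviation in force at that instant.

2022-01-06 04:50 BEE

Query: 2022-01-06 06:35 UTC
Rule 4/5 (BEE, -01:45): 2022-01-06 02:53 UTC ≤ query < 2022-05-19 05:20 UTC
6·60 + 35 - 105 = 290 min
290 = 0·1440 + 290; 290 = 4·60 + 50 → 04:50, same day
→ 2022-01-06 04:50 BEE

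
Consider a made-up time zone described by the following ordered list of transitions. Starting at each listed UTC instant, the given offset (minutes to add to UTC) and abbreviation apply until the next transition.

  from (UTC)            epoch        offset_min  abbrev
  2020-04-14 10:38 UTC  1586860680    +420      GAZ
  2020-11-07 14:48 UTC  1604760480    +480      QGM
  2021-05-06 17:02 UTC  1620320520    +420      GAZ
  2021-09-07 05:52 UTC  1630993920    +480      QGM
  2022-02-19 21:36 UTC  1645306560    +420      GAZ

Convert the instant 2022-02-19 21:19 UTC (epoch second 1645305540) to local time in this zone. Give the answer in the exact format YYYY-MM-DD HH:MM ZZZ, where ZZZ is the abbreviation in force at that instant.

2022-02-20 05:19 QGM

Query: 2022-02-19 21:19 UTC
Rule 4/5 (QGM, +08:00): 2021-09-07 05:52 UTC ≤ query < 2022-02-19 21:36 UTC
21·60 + 19 + 480 = 1759 min
1759 = 1·1440 + 319; 319 = 5·60 + 19 → 05:19, 2022-02-19 + 1 day = 2022-02-20
→ 2022-02-20 05:19 QGM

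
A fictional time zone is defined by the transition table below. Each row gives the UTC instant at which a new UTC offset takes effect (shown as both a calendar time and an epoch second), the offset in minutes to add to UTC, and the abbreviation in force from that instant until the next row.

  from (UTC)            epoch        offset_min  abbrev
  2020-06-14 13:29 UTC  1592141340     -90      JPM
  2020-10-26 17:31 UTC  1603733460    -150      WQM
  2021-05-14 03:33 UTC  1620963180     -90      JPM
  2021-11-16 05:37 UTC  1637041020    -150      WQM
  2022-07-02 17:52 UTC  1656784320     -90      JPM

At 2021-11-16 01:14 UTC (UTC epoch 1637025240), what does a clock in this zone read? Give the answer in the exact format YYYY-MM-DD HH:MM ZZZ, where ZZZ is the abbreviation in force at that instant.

2021-11-15 23:44 JPM

Query: 2021-11-16 01:14 UTC
Rule 3/5 (JPM, -01:30): 2021-05-14 03:33 UTC ≤ query < 2021-11-16 05:37 UTC
1·60 + 14 - 90 = -16 min
-16 = -1·1440 + 1424; 1424 = 23·60 + 44 → 23:44, 2021-11-16 - 1 day = 2021-11-15
→ 2021-11-15 23:44 JPM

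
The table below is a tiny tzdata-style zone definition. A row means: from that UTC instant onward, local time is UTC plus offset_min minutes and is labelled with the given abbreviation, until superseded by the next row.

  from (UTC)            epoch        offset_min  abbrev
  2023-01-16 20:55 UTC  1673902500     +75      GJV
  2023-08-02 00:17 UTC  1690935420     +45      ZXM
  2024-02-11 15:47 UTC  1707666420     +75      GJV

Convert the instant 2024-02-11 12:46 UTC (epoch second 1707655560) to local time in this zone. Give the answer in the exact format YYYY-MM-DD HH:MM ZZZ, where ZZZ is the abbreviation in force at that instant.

2024-02-11 13:31 ZXM

Query: 2024-02-11 12:46 UTC
Rule 2/3 (ZXM, +00:45): 2023-08-02 00:17 UTC ≤ query < 2024-02-11 15:47 UTC
12·60 + 46 + 45 = 811 min
811 = 0·1440 + 811; 811 = 13·60 + 31 → 13:31, same day
→ 2024-02-11 13:31 ZXM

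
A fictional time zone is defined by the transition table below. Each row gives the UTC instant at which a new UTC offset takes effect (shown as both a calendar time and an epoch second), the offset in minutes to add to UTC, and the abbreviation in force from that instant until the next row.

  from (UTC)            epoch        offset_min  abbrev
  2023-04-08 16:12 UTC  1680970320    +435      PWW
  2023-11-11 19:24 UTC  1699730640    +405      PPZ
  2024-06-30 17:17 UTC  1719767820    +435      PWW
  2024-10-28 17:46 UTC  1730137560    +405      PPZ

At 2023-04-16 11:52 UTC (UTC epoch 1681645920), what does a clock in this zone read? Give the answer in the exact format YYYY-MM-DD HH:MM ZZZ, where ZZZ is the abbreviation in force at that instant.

2023-04-16 19:07 PWW

Query: 2023-04-16 11:52 UTC
Rule 1/4 (PWW, +07:15): 2023-04-08 16:12 UTC ≤ query < 2023-11-11 19:24 UTC
11·60 + 52 + 435 = 1147 min
1147 = 0·1440 + 1147; 1147 = 19·60 + 7 → 19:07, same day
→ 2023-04-16 19:07 PWW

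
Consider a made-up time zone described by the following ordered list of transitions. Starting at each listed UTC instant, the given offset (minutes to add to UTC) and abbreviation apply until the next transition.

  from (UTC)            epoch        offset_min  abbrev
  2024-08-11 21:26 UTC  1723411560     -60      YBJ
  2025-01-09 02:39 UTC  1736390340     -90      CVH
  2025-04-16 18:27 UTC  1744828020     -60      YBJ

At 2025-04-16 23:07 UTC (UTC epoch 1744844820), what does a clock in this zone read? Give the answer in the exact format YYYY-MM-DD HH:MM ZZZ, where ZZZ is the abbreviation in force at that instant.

Query: 2025-04-16 23:07 UTC
Rule 3/3 (YBJ, -01:00): 2025-04-16 18:27 UTC ≤ query < +∞
23·60 + 7 - 60 = 1327 min
1327 = 0·1440 + 1327; 1327 = 22·60 + 7 → 22:07, same day
→ 2025-04-16 22:07 YBJ

2025-04-16 22:07 YBJ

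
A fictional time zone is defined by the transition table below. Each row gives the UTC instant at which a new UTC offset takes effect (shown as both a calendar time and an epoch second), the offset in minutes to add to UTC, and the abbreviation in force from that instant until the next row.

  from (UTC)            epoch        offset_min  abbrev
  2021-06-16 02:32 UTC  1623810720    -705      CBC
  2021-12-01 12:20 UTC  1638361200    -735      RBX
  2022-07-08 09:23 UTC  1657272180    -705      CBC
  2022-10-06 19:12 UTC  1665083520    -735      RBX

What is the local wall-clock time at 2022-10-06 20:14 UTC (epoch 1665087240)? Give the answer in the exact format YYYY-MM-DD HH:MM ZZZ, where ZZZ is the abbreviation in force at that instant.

Query: 2022-10-06 20:14 UTC
Rule 4/4 (RBX, -12:15): 2022-10-06 19:12 UTC ≤ query < +∞
20·60 + 14 - 735 = 479 min
479 = 0·1440 + 479; 479 = 7·60 + 59 → 07:59, same day
→ 2022-10-06 07:59 RBX

2022-10-06 07:59 RBX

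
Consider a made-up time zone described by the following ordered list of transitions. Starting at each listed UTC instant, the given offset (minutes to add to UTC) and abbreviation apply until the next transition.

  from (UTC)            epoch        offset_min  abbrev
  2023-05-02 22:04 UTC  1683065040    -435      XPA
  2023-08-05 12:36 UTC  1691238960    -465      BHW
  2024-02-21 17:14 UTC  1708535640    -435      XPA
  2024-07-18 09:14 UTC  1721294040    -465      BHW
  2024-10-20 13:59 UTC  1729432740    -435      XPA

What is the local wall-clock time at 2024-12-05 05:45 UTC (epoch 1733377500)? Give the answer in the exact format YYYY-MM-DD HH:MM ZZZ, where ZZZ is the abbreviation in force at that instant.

2024-12-04 22:30 XPA

Query: 2024-12-05 05:45 UTC
Rule 5/5 (XPA, -07:15): 2024-10-20 13:59 UTC ≤ query < +∞
5·60 + 45 - 435 = -90 min
-90 = -1·1440 + 1350; 1350 = 22·60 + 30 → 22:30, 2024-12-05 - 1 day = 2024-12-04
→ 2024-12-04 22:30 XPA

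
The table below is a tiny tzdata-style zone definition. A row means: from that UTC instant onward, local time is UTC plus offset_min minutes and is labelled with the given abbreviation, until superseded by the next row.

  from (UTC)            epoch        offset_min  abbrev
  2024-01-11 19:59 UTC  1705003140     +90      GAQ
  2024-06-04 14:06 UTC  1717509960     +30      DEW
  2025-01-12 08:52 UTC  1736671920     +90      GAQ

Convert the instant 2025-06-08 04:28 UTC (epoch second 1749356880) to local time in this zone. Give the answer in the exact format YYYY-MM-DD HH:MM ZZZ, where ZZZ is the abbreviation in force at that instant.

2025-06-08 05:58 GAQ

Query: 2025-06-08 04:28 UTC
Rule 3/3 (GAQ, +01:30): 2025-01-12 08:52 UTC ≤ query < +∞
4·60 + 28 + 90 = 358 min
358 = 0·1440 + 358; 358 = 5·60 + 58 → 05:58, same day
→ 2025-06-08 05:58 GAQ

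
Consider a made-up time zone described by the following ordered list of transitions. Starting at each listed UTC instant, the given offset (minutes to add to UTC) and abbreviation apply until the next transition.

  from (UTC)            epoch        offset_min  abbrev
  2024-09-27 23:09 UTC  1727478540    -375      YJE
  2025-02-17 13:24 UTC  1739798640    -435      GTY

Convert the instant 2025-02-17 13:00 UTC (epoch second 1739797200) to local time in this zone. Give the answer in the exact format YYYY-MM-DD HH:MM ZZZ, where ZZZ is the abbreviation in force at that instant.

2025-02-17 06:45 YJE

Query: 2025-02-17 13:00 UTC
Rule 1/2 (YJE, -06:15): 2024-09-27 23:09 UTC ≤ query < 2025-02-17 13:24 UTC
13·60 + 0 - 375 = 405 min
405 = 0·1440 + 405; 405 = 6·60 + 45 → 06:45, same day
→ 2025-02-17 06:45 YJE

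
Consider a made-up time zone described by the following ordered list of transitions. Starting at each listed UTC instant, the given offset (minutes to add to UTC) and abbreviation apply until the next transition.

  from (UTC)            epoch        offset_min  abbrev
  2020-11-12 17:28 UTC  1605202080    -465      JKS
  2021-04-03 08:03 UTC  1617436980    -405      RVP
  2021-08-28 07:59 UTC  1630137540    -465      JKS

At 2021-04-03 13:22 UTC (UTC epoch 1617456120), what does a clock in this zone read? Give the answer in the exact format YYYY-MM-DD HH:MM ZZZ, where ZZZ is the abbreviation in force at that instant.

2021-04-03 06:37 RVP

Query: 2021-04-03 13:22 UTC
Rule 2/3 (RVP, -06:45): 2021-04-03 08:03 UTC ≤ query < 2021-08-28 07:59 UTC
13·60 + 22 - 405 = 397 min
397 = 0·1440 + 397; 397 = 6·60 + 37 → 06:37, same day
→ 2021-04-03 06:37 RVP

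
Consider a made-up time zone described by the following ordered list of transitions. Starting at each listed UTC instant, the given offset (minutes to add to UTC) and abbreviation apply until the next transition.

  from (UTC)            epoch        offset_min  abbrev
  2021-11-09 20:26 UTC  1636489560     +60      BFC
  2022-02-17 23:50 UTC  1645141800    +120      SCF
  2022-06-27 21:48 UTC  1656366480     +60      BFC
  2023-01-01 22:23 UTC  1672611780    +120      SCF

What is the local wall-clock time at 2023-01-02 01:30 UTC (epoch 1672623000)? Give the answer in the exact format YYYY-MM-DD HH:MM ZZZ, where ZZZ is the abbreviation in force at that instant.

2023-01-02 03:30 SCF

Query: 2023-01-02 01:30 UTC
Rule 4/4 (SCF, +02:00): 2023-01-01 22:23 UTC ≤ query < +∞
1·60 + 30 + 120 = 210 min
210 = 0·1440 + 210; 210 = 3·60 + 30 → 03:30, same day
→ 2023-01-02 03:30 SCF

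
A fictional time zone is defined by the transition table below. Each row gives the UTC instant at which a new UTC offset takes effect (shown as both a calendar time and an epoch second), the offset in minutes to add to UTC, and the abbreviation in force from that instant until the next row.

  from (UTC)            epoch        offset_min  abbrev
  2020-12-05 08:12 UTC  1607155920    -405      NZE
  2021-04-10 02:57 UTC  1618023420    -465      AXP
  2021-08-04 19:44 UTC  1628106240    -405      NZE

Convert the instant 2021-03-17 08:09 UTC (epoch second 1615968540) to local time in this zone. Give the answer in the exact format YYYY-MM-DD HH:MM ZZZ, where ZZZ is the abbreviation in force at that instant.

2021-03-17 01:24 NZE

Query: 2021-03-17 08:09 UTC
Rule 1/3 (NZE, -06:45): 2020-12-05 08:12 UTC ≤ query < 2021-04-10 02:57 UTC
8·60 + 9 - 405 = 84 min
84 = 0·1440 + 84; 84 = 1·60 + 24 → 01:24, same day
→ 2021-03-17 01:24 NZE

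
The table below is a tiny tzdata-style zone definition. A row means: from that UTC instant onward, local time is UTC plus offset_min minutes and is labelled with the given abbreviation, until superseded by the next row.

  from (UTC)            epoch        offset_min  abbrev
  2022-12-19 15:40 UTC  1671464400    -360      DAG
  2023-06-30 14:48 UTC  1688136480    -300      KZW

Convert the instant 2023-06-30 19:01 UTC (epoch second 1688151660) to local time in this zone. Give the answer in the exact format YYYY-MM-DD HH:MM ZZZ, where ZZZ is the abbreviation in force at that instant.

Query: 2023-06-30 19:01 UTC
Rule 2/2 (KZW, -05:00): 2023-06-30 14:48 UTC ≤ query < +∞
19·60 + 1 - 300 = 841 min
841 = 0·1440 + 841; 841 = 14·60 + 1 → 14:01, same day
→ 2023-06-30 14:01 KZW

2023-06-30 14:01 KZW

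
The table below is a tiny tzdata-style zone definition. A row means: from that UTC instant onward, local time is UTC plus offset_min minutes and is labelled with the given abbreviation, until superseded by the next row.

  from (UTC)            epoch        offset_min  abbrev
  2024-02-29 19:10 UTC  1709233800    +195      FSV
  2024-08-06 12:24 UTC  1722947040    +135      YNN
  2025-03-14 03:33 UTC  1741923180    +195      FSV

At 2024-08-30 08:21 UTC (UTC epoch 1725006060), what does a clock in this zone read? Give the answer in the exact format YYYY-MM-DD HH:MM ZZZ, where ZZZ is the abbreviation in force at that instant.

Query: 2024-08-30 08:21 UTC
Rule 2/3 (YNN, +02:15): 2024-08-06 12:24 UTC ≤ query < 2025-03-14 03:33 UTC
8·60 + 21 + 135 = 636 min
636 = 0·1440 + 636; 636 = 10·60 + 36 → 10:36, same day
→ 2024-08-30 10:36 YNN

2024-08-30 10:36 YNN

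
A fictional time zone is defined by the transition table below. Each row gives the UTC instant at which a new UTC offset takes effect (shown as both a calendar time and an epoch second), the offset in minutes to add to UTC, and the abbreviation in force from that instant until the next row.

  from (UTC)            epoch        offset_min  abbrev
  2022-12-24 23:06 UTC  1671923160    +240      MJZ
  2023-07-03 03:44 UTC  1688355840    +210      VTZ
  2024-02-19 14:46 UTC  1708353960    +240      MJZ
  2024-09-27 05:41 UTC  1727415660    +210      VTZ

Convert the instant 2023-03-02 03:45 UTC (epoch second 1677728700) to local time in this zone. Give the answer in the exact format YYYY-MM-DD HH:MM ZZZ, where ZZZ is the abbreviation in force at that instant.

Query: 2023-03-02 03:45 UTC
Rule 1/4 (MJZ, +04:00): 2022-12-24 23:06 UTC ≤ query < 2023-07-03 03:44 UTC
3·60 + 45 + 240 = 465 min
465 = 0·1440 + 465; 465 = 7·60 + 45 → 07:45, same day
→ 2023-03-02 07:45 MJZ

2023-03-02 07:45 MJZ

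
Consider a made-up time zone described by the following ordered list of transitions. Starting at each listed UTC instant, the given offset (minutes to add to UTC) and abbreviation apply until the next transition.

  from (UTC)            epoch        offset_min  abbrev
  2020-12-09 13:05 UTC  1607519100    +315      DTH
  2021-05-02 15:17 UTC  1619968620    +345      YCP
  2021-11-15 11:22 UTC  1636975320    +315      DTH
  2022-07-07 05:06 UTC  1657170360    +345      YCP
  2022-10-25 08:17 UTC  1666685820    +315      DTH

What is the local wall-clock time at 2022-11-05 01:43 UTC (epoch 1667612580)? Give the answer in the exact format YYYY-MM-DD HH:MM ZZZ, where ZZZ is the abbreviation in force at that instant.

Query: 2022-11-05 01:43 UTC
Rule 5/5 (DTH, +05:15): 2022-10-25 08:17 UTC ≤ query < +∞
1·60 + 43 + 315 = 418 min
418 = 0·1440 + 418; 418 = 6·60 + 58 → 06:58, same day
→ 2022-11-05 06:58 DTH

2022-11-05 06:58 DTH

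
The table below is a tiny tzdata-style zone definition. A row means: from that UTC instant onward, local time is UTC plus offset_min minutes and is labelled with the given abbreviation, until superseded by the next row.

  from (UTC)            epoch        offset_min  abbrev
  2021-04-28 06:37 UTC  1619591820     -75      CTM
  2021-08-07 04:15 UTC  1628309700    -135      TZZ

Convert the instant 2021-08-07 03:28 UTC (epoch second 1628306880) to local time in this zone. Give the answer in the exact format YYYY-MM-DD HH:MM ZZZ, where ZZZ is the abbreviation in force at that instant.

2021-08-07 02:13 CTM

Query: 2021-08-07 03:28 UTC
Rule 1/2 (CTM, -01:15): 2021-04-28 06:37 UTC ≤ query < 2021-08-07 04:15 UTC
3·60 + 28 - 75 = 133 min
133 = 0·1440 + 133; 133 = 2·60 + 13 → 02:13, same day
→ 2021-08-07 02:13 CTM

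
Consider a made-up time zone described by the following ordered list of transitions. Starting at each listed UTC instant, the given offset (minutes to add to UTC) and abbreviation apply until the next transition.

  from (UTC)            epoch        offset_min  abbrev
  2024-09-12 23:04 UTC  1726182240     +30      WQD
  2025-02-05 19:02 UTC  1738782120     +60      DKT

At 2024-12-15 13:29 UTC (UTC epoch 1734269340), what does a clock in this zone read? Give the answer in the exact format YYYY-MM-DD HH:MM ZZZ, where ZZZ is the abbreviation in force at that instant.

2024-12-15 13:59 WQD

Query: 2024-12-15 13:29 UTC
Rule 1/2 (WQD, +00:30): 2024-09-12 23:04 UTC ≤ query < 2025-02-05 19:02 UTC
13·60 + 29 + 30 = 839 min
839 = 0·1440 + 839; 839 = 13·60 + 59 → 13:59, same day
→ 2024-12-15 13:59 WQD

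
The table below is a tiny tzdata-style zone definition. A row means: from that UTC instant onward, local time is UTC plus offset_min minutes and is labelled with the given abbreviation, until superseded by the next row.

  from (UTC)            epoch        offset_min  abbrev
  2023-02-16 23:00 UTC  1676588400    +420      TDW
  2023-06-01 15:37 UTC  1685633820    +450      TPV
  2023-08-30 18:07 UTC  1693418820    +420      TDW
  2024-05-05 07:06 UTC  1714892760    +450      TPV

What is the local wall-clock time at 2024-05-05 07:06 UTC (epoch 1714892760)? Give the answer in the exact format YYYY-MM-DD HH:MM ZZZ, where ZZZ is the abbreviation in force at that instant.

2024-05-05 14:36 TPV

Query: 2024-05-05 07:06 UTC
Rule 4/4 (TPV, +07:30): 2024-05-05 07:06 UTC ≤ query < +∞
7·60 + 6 + 450 = 876 min
876 = 0·1440 + 876; 876 = 14·60 + 36 → 14:36, same day
→ 2024-05-05 14:36 TPV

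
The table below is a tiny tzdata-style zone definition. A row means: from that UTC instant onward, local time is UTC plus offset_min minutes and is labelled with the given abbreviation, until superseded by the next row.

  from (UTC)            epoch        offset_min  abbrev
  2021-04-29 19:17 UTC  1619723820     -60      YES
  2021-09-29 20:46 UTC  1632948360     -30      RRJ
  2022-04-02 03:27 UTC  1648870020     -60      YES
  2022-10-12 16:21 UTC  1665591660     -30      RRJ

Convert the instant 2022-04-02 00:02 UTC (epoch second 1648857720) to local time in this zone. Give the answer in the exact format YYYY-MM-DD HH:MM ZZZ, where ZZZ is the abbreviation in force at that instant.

Query: 2022-04-02 00:02 UTC
Rule 2/4 (RRJ, -00:30): 2021-09-29 20:46 UTC ≤ query < 2022-04-02 03:27 UTC
0·60 + 2 - 30 = -28 min
-28 = -1·1440 + 1412; 1412 = 23·60 + 32 → 23:32, 2022-04-02 - 1 day = 2022-04-01
→ 2022-04-01 23:32 RRJ

2022-04-01 23:32 RRJ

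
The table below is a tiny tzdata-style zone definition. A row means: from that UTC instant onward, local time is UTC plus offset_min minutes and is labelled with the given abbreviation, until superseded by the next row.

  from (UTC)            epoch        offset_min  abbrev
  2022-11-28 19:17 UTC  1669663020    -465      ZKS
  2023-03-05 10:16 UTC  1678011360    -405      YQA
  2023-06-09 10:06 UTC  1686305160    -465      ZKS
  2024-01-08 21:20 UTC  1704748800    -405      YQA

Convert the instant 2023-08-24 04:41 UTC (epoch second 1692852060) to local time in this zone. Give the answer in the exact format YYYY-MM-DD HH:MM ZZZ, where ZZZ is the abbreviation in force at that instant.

2023-08-23 20:56 ZKS

Query: 2023-08-24 04:41 UTC
Rule 3/4 (ZKS, -07:45): 2023-06-09 10:06 UTC ≤ query < 2024-01-08 21:20 UTC
4·60 + 41 - 465 = -184 min
-184 = -1·1440 + 1256; 1256 = 20·60 + 56 → 20:56, 2023-08-24 - 1 day = 2023-08-23
→ 2023-08-23 20:56 ZKS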